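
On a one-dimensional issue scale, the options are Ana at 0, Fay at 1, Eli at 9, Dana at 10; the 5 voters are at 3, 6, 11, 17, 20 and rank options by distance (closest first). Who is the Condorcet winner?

Dana

With single-peaked preferences on a line, the Condorcet winner is the candidate closest to the median voter.
The median voter (position 11) is closest to Dana at 10.
Check: Dana vs Eli — voters closer to Dana: 3 of 5.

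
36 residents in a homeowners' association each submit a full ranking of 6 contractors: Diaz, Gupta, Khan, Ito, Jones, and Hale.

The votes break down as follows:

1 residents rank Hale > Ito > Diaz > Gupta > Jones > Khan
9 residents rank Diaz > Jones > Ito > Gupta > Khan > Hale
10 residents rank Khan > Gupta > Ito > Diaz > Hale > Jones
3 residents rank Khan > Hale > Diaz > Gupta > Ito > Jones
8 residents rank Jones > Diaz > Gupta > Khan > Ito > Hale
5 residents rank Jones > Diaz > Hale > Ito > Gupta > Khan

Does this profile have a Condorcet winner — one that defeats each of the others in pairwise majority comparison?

Head-to-head results (36 voters total):
Diaz vs Gupta: Diaz wins 26–10.
Diaz vs Khan: Diaz wins 23–13.
Diaz vs Ito: Diaz wins 25–11.
Diaz vs Jones: Diaz wins 23–13.
Diaz vs Hale: Diaz wins 32–4.
Gupta vs Khan: Gupta wins 23–13.
Gupta vs Ito: Gupta wins 21–15.
Gupta vs Jones: Jones wins 22–14.
Gupta vs Hale: Gupta wins 27–9.
Khan vs Ito: Khan wins 21–15.
Khan vs Jones: Jones wins 23–13.
Khan vs Hale: Khan wins 30–6.
Ito vs Jones: Jones wins 22–14.
Ito vs Hale: Ito wins 27–9.
Jones vs Hale: Jones wins 22–14.
Diaz beats each rival — Gupta (26–10), Khan (23–13), Ito (25–11), Jones (23–13), Hale (32–4) — so Diaz is the Condorcet winner.

Yes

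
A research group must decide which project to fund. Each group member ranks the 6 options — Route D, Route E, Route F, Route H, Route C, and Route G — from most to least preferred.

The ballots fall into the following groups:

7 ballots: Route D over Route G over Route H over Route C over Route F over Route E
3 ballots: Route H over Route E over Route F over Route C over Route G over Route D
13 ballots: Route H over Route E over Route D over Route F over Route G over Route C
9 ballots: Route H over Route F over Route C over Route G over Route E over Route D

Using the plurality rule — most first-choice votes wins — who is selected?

First-place vote totals:
  Route D: 7
  Route E: 0
  Route F: 0
  Route H: 25
  Route C: 0
  Route G: 0
Route H has the most first-place votes.

Route H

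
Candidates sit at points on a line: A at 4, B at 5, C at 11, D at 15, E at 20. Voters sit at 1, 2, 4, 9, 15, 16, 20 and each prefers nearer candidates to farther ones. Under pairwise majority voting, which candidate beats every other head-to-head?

C

With single-peaked preferences on a line, the Condorcet winner is the candidate closest to the median voter.
The median voter (position 9) is closest to C at 11.
Check: C vs E — voters closer to C: 5 of 7.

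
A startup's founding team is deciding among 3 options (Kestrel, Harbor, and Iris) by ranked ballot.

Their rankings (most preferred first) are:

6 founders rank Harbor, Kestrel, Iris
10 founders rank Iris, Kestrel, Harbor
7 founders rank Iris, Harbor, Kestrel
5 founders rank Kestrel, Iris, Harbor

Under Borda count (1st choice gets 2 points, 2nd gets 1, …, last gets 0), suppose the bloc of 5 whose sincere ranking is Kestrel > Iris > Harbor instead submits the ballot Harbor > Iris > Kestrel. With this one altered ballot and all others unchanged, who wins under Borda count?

Iris

Borda totals with the altered ballot: Kestrel 16, Harbor 29, Iris 39.
The winner is unchanged: still Iris.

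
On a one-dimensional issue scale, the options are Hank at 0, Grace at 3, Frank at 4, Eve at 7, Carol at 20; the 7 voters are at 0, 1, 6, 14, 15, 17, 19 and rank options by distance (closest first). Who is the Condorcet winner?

Carol

With single-peaked preferences on a line, the Condorcet winner is the candidate closest to the median voter.
The median voter (position 14) is closest to Carol at 20.
Check: Carol vs Hank — voters closer to Carol: 4 of 7.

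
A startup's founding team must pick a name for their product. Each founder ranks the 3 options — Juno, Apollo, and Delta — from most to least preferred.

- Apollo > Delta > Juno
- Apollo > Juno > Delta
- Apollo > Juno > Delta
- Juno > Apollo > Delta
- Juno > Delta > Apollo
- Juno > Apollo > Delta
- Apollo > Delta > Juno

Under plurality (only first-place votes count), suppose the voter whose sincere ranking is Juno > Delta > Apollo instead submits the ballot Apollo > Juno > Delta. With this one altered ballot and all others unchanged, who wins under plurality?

First-place totals with the altered ballot: Juno 2, Apollo 5, Delta 0.
The winner is unchanged: still Apollo.

Apollo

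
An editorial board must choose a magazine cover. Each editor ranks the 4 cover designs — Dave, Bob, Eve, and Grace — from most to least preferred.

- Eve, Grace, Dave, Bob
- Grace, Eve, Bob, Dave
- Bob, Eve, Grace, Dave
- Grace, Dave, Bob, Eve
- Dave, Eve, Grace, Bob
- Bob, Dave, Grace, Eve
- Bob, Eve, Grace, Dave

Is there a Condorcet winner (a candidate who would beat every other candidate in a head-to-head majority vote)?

Head-to-head results (7 voters total):
Dave vs Bob: Bob wins 4–3.
Dave vs Eve: Eve wins 4–3.
Dave vs Grace: Grace wins 5–2.
Bob vs Eve: Bob wins 4–3.
Bob vs Grace: Grace wins 4–3.
Eve vs Grace: Eve wins 4–3.
No candidate beats all others: Bob beats Eve beats Grace beats Bob, a majority cycle.

No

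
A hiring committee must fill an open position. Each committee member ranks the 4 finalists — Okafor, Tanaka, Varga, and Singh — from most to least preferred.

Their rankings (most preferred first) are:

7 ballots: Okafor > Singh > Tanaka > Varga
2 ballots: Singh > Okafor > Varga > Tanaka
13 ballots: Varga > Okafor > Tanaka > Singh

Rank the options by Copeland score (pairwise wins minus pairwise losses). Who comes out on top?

Varga

Pairwise results:
  Okafor vs Tanaka: Okafor wins 22–0.
  Okafor vs Varga: Varga wins 13–9.
  Okafor vs Singh: Okafor wins 20–2.
  Tanaka vs Varga: Varga wins 15–7.
  Tanaka vs Singh: Tanaka wins 13–9.
  Varga vs Singh: Varga wins 13–9.
Copeland scores (wins − losses):
  Okafor: 2 − 1 = 1
  Tanaka: 1 − 2 = -1
  Varga: 3 − 0 = 3
  Singh: 0 − 3 = -3
Varga has the best Copeland score.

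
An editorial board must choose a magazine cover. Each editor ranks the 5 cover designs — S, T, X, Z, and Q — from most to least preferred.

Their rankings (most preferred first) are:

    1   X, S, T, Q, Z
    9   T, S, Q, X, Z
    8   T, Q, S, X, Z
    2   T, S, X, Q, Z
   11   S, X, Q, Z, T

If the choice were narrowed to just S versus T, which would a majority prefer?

T

Ballots ranking S above T: 1+11 = 12.
Ballots ranking T above S: 9+8+2 = 19.
T wins the head-to-head, 19–12.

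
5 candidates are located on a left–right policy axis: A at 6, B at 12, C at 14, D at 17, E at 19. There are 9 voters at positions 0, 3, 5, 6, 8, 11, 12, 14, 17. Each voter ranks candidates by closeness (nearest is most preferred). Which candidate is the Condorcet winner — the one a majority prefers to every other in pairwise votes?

A

With single-peaked preferences on a line, the Condorcet winner is the candidate closest to the median voter.
The median voter (position 8) is closest to A at 6.
Check: A vs D — voters closer to A: 6 of 9.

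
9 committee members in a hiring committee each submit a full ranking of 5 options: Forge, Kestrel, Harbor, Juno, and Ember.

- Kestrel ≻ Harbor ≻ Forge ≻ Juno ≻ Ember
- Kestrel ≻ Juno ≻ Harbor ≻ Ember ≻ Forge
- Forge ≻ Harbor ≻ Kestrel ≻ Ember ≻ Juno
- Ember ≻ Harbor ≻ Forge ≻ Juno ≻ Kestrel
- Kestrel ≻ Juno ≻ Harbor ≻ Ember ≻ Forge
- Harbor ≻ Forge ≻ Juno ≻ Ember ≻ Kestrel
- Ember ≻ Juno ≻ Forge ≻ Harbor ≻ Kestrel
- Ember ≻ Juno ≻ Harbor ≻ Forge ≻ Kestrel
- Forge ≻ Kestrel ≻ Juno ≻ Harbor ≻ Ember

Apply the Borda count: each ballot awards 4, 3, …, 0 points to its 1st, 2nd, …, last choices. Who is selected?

Harbor

Borda scores:
  Forge: 2 + 0 + 4 + 2 + 0 + 3 + 2 + 1 + 4 = 18
  Kestrel: 4 + 4 + 2 + 0 + 4 + 0 + 0 + 0 + 3 = 17
  Harbor: 3 + 2 + 3 + 3 + 2 + 4 + 1 + 2 + 1 = 21
  Juno: 1 + 3 + 0 + 1 + 3 + 2 + 3 + 3 + 2 = 18
  Ember: 0 + 1 + 1 + 4 + 1 + 1 + 4 + 4 + 0 = 16
Harbor has the highest total.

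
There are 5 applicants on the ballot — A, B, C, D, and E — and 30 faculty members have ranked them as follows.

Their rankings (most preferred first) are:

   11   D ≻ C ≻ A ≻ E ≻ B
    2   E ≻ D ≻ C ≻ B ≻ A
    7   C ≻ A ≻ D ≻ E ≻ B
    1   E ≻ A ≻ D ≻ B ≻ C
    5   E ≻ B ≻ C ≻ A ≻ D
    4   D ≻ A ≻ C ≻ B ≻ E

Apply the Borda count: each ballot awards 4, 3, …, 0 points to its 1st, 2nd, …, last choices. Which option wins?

C

Borda scores:
  A: 11·2 + 2·0 + 7·3 + 3 + 5·1 + 4·3 = 63
  B: 11·0 + 2·1 + 7·0 + 1 + 5·3 + 4·1 = 22
  C: 11·3 + 2·2 + 7·4 + 0 + 5·2 + 4·2 = 83
  D: 11·4 + 2·3 + 7·2 + 2 + 5·0 + 4·4 = 82
  E: 11·1 + 2·4 + 7·1 + 4 + 5·4 + 4·0 = 50
C has the highest total.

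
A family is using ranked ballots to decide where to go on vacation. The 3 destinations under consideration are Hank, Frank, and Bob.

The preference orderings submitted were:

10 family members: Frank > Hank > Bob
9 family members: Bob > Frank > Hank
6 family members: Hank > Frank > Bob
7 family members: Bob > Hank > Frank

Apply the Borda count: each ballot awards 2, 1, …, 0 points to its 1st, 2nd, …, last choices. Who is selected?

Borda scores:
  Hank: 10·1 + 9·0 + 6·2 + 7·1 = 29
  Frank: 10·2 + 9·1 + 6·1 + 7·0 = 35
  Bob: 10·0 + 9·2 + 6·0 + 7·2 = 32
Frank has the highest total.

Frank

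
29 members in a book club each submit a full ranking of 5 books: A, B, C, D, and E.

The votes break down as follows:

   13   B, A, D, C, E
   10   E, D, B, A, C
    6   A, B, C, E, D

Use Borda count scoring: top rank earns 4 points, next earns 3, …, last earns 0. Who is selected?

B

Borda scores:
  A: 13·3 + 10·1 + 6·4 = 73
  B: 13·4 + 10·2 + 6·3 = 90
  C: 13·1 + 10·0 + 6·2 = 25
  D: 13·2 + 10·3 + 6·0 = 56
  E: 13·0 + 10·4 + 6·1 = 46
B has the highest total.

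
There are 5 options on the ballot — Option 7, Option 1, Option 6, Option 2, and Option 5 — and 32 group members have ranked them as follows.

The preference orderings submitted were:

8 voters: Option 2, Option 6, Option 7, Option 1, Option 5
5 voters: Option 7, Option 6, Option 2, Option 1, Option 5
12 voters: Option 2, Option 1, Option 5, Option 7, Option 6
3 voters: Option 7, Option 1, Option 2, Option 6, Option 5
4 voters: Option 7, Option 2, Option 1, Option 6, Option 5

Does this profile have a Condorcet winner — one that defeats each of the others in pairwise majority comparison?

Head-to-head results (32 voters total):
Option 7 vs Option 1: Option 7 wins 20–12.
Option 7 vs Option 6: Option 7 wins 24–8.
Option 7 vs Option 2: Option 2 wins 20–12.
Option 7 vs Option 5: Option 7 wins 20–12.
Option 1 vs Option 6: Option 1 wins 19–13.
Option 1 vs Option 2: Option 2 wins 29–3.
Option 1 vs Option 5: Option 1 wins 32–0.
Option 6 vs Option 2: Option 2 wins 27–5.
Option 6 vs Option 5: Option 6 wins 20–12.
Option 2 vs Option 5: Option 2 wins 32–0.
Option 2 beats each rival — Option 7 (20–12), Option 1 (29–3), Option 6 (27–5), Option 5 (32–0) — so Option 2 is the Condorcet winner.

Yes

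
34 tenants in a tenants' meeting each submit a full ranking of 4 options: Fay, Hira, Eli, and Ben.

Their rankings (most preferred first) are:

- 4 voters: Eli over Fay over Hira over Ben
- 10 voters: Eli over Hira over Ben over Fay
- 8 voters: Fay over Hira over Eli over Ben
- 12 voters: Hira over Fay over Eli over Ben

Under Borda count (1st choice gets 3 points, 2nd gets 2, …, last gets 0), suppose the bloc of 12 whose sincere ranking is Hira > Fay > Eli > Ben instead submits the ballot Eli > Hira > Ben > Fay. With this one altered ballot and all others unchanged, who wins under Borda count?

Eli

Borda totals with the altered ballot: Fay 32, Hira 64, Eli 86, Ben 22.
The switch changes the winner from Hira to Eli.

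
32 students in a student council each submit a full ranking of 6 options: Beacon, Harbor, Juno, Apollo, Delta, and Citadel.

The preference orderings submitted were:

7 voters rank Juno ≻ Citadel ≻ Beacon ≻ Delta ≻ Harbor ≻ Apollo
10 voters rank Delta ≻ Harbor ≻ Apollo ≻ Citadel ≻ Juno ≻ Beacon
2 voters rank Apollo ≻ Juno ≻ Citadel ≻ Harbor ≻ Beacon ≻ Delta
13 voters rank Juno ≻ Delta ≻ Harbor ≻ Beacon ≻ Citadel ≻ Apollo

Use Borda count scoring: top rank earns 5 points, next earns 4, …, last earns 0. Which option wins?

Juno

Borda scores:
  Beacon: 7·3 + 10·0 + 2·1 + 13·2 = 49
  Harbor: 7·1 + 10·4 + 2·2 + 13·3 = 90
  Juno: 7·5 + 10·1 + 2·4 + 13·5 = 118
  Apollo: 7·0 + 10·3 + 2·5 + 13·0 = 40
  Delta: 7·2 + 10·5 + 2·0 + 13·4 = 116
  Citadel: 7·4 + 10·2 + 2·3 + 13·1 = 67
Juno has the highest total.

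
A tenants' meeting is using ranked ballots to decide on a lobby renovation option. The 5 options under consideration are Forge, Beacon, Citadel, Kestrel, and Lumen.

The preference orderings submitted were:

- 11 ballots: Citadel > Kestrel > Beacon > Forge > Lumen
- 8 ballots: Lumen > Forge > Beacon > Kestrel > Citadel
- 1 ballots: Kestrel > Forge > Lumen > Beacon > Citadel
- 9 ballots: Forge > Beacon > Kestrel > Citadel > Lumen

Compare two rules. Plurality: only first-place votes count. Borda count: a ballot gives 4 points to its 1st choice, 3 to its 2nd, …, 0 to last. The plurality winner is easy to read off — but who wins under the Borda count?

Forge

Plurality first-place counts: Forge 9, Beacon 0, Citadel 11, Kestrel 1, Lumen 8 → Citadel.
Borda totals: Forge 74, Beacon 66, Citadel 53, Kestrel 63, Lumen 34 → Forge.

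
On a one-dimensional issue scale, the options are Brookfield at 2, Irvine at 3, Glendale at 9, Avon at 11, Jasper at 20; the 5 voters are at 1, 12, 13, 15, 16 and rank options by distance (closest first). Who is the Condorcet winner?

With single-peaked preferences on a line, the Condorcet winner is the candidate closest to the median voter.
The median voter (position 13) is closest to Avon at 11.
Check: Avon vs Brookfield — voters closer to Avon: 4 of 5.

Avon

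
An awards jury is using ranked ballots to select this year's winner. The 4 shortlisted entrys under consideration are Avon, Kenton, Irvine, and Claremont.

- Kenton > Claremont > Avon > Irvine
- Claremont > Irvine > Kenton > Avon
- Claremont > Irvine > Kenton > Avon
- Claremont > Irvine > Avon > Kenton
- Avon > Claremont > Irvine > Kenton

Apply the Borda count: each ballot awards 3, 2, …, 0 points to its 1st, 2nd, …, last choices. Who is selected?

Borda scores:
  Avon: 1 + 0 + 0 + 1 + 3 = 5
  Kenton: 3 + 1 + 1 + 0 + 0 = 5
  Irvine: 0 + 2 + 2 + 2 + 1 = 7
  Claremont: 2 + 3 + 3 + 3 + 2 = 13
Claremont has the highest total.

Claremont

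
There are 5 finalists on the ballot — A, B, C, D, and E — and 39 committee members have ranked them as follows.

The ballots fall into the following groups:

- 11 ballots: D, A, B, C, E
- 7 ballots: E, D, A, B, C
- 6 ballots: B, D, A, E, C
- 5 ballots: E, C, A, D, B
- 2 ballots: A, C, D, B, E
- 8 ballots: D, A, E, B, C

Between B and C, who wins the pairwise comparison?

B

Ballots ranking B above C: 11+7+6+8 = 32.
Ballots ranking C above B: 5+2 = 7.
B wins the head-to-head, 32–7.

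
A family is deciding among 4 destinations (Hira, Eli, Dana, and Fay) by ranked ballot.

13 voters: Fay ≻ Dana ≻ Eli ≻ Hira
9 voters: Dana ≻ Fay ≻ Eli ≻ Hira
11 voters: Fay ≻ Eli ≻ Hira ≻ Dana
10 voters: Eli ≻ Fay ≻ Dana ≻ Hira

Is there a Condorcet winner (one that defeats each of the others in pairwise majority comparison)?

Yes

Head-to-head results (43 voters total):
Hira vs Eli: Eli wins 43–0.
Hira vs Dana: Dana wins 32–11.
Hira vs Fay: Fay wins 43–0.
Eli vs Dana: Dana wins 22–21.
Eli vs Fay: Fay wins 33–10.
Dana vs Fay: Fay wins 34–9.
Fay beats each rival — Hira (43–0), Eli (33–10), Dana (34–9) — so Fay is the Condorcet winner.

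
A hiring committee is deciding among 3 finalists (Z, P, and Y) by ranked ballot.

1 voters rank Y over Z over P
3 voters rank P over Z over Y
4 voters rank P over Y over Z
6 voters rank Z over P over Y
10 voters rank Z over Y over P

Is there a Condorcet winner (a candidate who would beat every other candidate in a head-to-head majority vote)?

Yes

Head-to-head results (24 voters total):
Z vs P: Z wins 17–7.
Z vs Y: Z wins 19–5.
P vs Y: P wins 13–11.
Z beats each rival — P (17–7), Y (19–5) — so Z is the Condorcet winner.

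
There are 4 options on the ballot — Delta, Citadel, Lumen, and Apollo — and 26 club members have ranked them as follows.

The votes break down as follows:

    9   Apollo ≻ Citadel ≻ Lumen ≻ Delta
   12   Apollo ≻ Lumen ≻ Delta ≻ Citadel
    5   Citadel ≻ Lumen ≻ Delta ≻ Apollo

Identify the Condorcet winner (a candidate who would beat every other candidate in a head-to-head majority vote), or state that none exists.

Head-to-head results (26 voters total):
Delta vs Citadel: Citadel wins 14–12.
Delta vs Lumen: Lumen wins 26–0.
Delta vs Apollo: Apollo wins 21–5.
Citadel vs Lumen: Citadel wins 14–12.
Citadel vs Apollo: Apollo wins 21–5.
Lumen vs Apollo: Apollo wins 21–5.
Apollo beats each rival — Delta (21–5), Citadel (21–5), Lumen (21–5) — so Apollo is the Condorcet winner.

Apollo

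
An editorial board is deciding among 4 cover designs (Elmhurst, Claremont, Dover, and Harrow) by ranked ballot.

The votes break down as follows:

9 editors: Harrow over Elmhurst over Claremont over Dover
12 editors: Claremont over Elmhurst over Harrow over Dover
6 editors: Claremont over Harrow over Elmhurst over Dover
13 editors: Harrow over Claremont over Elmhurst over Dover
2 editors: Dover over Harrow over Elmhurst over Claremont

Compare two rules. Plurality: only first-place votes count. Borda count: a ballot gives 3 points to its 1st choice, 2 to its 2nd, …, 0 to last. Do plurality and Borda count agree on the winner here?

Yes

Plurality first-place counts: Elmhurst 0, Claremont 18, Dover 2, Harrow 22 → Harrow.
Borda totals: Elmhurst 63, Claremont 89, Dover 6, Harrow 94 → Harrow.
The two rules agree on Harrow.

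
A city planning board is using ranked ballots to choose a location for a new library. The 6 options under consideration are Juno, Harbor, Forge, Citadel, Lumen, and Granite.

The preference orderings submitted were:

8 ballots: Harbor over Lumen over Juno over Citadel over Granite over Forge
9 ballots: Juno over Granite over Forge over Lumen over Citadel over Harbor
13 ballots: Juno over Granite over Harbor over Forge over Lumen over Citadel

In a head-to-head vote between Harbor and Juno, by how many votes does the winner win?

Ballots ranking Harbor above Juno: 8.
Ballots ranking Juno above Harbor: 9+13 = 22.
Juno wins 22–8, a margin of 14.

14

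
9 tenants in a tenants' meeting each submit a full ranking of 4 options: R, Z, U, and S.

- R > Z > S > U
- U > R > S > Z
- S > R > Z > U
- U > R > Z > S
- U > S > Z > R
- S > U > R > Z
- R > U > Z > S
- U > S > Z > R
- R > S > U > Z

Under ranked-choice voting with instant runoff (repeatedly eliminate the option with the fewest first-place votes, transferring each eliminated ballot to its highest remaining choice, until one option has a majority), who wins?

U

Round 1: U 4, R 3, S 2, Z 0. Z has the fewest and is eliminated.
Round 2: U 4, R 3, S 2. S has the fewest and is eliminated.
Round 3: U 5, R 4. U has a majority.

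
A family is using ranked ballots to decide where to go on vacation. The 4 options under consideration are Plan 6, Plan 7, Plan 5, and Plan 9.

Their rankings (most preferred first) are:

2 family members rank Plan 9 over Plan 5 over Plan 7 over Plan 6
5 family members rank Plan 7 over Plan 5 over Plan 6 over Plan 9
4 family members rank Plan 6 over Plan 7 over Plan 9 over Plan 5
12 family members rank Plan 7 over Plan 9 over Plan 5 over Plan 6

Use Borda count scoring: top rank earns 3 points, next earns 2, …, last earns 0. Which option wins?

Borda scores:
  Plan 6: 2·0 + 5·1 + 4·3 + 12·0 = 17
  Plan 7: 2·1 + 5·3 + 4·2 + 12·3 = 61
  Plan 5: 2·2 + 5·2 + 4·0 + 12·1 = 26
  Plan 9: 2·3 + 5·0 + 4·1 + 12·2 = 34
Plan 7 has the highest total.

Plan 7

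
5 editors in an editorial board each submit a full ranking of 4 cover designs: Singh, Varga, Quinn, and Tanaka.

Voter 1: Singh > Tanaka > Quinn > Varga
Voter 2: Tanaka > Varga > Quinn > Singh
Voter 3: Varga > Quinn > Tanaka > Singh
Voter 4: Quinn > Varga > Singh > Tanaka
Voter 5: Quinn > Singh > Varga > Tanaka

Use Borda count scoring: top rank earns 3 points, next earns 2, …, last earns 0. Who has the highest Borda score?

Quinn

Borda scores:
  Singh: 3 + 0 + 0 + 1 + 2 = 6
  Varga: 0 + 2 + 3 + 2 + 1 = 8
  Quinn: 1 + 1 + 2 + 3 + 3 = 10
  Tanaka: 2 + 3 + 1 + 0 + 0 = 6
Quinn has the highest total.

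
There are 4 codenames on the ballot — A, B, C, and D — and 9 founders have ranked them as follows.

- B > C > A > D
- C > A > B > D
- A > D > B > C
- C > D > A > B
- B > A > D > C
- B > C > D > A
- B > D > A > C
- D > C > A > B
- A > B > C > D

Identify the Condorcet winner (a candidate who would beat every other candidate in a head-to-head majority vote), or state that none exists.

Head-to-head results (9 voters total):
A vs B: A wins 5–4.
A vs C: C wins 5–4.
A vs D: A wins 5–4.
B vs C: B wins 6–3.
B vs D: B wins 6–3.
C vs D: C wins 5–4.
No candidate beats all others: A beats B beats C beats A, a majority cycle.

There is no Condorcet winner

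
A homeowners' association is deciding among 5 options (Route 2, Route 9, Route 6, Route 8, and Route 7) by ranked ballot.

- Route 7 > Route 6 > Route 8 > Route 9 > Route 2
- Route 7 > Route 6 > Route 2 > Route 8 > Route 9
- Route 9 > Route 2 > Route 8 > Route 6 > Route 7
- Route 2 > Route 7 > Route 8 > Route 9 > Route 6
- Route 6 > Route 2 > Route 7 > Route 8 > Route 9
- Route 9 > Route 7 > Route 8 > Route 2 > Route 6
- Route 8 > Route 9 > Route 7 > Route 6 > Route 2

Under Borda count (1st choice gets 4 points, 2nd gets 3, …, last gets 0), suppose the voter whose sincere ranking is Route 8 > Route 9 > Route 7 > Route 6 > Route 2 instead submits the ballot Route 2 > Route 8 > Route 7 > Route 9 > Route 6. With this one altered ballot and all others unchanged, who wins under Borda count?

Route 7

Borda totals with the altered ballot: Route 2 17, Route 9 11, Route 6 11, Route 8 13, Route 7 18.
The winner is unchanged: still Route 7.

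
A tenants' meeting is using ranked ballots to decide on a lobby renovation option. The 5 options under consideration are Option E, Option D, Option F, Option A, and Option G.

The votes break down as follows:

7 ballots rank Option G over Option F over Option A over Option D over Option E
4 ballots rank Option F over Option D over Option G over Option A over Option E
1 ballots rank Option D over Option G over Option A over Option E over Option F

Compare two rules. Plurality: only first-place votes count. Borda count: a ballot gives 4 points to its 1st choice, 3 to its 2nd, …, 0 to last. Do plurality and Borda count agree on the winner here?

Plurality first-place counts: Option E 0, Option D 1, Option F 4, Option A 0, Option G 7 → Option G.
Borda totals: Option E 1, Option D 23, Option F 37, Option A 20, Option G 39 → Option G.
The two rules agree on Option G.

Yes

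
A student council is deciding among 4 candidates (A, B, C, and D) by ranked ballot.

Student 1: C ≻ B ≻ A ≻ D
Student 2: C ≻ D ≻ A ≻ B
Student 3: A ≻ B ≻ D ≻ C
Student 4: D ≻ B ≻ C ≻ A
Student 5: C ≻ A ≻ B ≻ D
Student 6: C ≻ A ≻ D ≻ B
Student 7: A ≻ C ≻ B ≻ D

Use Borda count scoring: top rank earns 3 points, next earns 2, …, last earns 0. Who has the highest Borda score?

Borda scores:
  A: 1 + 1 + 3 + 0 + 2 + 2 + 3 = 12
  B: 2 + 0 + 2 + 2 + 1 + 0 + 1 = 8
  C: 3 + 3 + 0 + 1 + 3 + 3 + 2 = 15
  D: 0 + 2 + 1 + 3 + 0 + 1 + 0 = 7
C has the highest total.

C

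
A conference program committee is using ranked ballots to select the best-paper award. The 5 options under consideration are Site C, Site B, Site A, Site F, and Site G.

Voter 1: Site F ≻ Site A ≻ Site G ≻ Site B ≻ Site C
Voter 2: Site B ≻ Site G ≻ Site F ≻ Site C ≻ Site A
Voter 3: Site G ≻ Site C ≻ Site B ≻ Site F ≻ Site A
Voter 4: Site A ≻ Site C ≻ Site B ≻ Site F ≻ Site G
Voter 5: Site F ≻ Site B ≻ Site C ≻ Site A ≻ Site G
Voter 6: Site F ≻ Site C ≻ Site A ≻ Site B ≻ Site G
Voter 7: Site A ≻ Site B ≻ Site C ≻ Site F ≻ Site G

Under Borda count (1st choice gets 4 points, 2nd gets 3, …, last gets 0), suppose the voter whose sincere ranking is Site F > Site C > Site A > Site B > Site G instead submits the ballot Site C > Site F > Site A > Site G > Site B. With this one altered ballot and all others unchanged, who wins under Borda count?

Site F

Borda totals with the altered ballot: Site C 15, Site B 15, Site A 14, Site F 16, Site G 10.
The winner is unchanged: still Site F.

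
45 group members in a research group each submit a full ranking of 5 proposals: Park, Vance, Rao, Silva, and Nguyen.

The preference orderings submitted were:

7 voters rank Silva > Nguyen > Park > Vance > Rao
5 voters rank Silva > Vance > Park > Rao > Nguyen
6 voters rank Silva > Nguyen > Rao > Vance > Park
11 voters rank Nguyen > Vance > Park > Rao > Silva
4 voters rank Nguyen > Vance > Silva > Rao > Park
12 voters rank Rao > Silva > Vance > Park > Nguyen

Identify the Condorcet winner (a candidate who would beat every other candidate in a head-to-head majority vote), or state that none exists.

None — there is no Condorcet winner

Head-to-head results (45 voters total):
Park vs Vance: Vance wins 38–7.
Park vs Rao: Park wins 23–22.
Park vs Silva: Silva wins 34–11.
Park vs Nguyen: Nguyen wins 28–17.
Vance vs Rao: Vance wins 27–18.
Vance vs Silva: Silva wins 30–15.
Vance vs Nguyen: Nguyen wins 28–17.
Rao vs Silva: Rao wins 23–22.
Rao vs Nguyen: Nguyen wins 28–17.
Silva vs Nguyen: Silva wins 30–15.
No candidate beats all others: Park beats Rao beats Silva beats Park, a majority cycle.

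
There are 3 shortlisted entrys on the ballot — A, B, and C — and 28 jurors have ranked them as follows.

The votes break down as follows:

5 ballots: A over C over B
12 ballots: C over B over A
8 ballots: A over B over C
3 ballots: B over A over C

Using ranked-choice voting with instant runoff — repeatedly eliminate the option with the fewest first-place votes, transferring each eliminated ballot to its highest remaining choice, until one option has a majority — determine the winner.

A

Round 1: A 13, C 12, B 3. B has the fewest and is eliminated.
Round 2: A 16, C 12. A has a majority.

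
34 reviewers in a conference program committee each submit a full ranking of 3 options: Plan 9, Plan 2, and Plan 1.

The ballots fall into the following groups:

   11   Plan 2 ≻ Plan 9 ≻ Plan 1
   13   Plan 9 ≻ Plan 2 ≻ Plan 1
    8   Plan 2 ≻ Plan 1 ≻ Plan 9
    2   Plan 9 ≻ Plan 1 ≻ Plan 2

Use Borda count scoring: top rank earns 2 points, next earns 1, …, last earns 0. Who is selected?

Borda scores:
  Plan 9: 11·1 + 13·2 + 8·0 + 2·2 = 41
  Plan 2: 11·2 + 13·1 + 8·2 + 2·0 = 51
  Plan 1: 11·0 + 13·0 + 8·1 + 2·1 = 10
Plan 2 has the highest total.

Plan 2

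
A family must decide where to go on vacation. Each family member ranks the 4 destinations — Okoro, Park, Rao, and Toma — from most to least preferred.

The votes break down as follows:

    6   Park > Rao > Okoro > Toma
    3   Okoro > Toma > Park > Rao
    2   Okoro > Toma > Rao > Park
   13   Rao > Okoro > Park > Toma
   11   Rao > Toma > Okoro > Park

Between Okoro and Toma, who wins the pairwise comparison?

Okoro

Ballots ranking Okoro above Toma: 6+3+2+13 = 24.
Ballots ranking Toma above Okoro: 11.
Okoro wins the head-to-head, 24–11.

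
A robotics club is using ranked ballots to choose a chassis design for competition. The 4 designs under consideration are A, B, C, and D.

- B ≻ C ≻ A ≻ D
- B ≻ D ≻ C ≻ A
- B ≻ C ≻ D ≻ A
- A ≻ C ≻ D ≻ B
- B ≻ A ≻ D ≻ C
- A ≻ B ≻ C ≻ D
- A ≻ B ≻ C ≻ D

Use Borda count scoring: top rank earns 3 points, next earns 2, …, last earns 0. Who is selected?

Borda scores:
  A: 1 + 0 + 0 + 3 + 2 + 3 + 3 = 12
  B: 3 + 3 + 3 + 0 + 3 + 2 + 2 = 16
  C: 2 + 1 + 2 + 2 + 0 + 1 + 1 = 9
  D: 0 + 2 + 1 + 1 + 1 + 0 + 0 = 5
B has the highest total.

B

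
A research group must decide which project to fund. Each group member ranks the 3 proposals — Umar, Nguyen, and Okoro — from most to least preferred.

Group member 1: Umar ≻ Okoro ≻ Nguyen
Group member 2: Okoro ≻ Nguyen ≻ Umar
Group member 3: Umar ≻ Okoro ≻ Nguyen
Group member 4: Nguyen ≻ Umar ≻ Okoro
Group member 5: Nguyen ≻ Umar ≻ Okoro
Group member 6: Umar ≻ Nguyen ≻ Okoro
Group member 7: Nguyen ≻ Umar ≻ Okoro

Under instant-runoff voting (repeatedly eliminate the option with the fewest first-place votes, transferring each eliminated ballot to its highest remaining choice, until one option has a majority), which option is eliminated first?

Round 1: Umar 3, Nguyen 3, Okoro 1. Okoro has the fewest and is eliminated.
Round 2: Nguyen 4, Umar 3. Nguyen has a majority.

Okoro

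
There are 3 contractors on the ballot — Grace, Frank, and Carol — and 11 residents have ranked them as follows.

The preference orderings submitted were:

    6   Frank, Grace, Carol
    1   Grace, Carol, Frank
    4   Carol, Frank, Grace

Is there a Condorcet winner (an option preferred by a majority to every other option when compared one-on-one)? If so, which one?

Head-to-head results (11 voters total):
Grace vs Frank: Frank wins 10–1.
Grace vs Carol: Grace wins 7–4.
Frank vs Carol: Frank wins 6–5.
Frank beats each rival — Grace (10–1), Carol (6–5) — so Frank is the Condorcet winner.

Frank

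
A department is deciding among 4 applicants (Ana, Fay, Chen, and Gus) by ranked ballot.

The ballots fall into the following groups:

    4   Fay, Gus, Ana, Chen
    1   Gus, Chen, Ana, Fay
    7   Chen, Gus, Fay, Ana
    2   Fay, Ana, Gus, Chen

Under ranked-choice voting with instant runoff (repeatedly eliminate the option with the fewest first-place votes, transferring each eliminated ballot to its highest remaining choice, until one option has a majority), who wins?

Round 1: Chen 7, Fay 6, Gus 1, Ana 0. Ana has the fewest and is eliminated.
Round 2: Chen 7, Fay 6, Gus 1. Gus has the fewest and is eliminated.
Round 3: Chen 8, Fay 6. Chen has a majority.

Chen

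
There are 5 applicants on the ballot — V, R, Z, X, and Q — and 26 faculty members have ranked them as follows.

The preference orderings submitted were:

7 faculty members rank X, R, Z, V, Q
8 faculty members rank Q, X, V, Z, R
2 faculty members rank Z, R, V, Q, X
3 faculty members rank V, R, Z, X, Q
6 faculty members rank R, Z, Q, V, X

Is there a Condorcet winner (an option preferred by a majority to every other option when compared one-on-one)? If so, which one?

None — there is no Condorcet winner

Head-to-head results (26 voters total):
V vs R: R wins 15–11.
V vs Z: Z wins 15–11.
V vs X: X wins 15–11.
V vs Q: Q wins 14–12.
R vs Z: R wins 16–10.
R vs X: X wins 15–11.
R vs Q: R wins 18–8.
Z vs X: X wins 15–11.
Z vs Q: Z wins 18–8.
X vs Q: Q wins 16–10.
No candidate beats all others: R beats Q beats X beats R, a majority cycle.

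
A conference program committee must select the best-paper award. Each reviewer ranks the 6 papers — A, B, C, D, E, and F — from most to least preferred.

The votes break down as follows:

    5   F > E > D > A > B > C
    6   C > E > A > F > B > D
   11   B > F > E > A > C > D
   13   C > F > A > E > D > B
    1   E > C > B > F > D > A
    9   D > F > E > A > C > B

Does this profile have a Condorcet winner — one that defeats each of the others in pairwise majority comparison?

Yes

Head-to-head results (45 voters total):
A vs B: A wins 33–12.
A vs C: A wins 25–20.
A vs D: A wins 30–15.
A vs E: E wins 32–13.
A vs F: F wins 39–6.
B vs C: C wins 29–16.
B vs D: D wins 27–18.
B vs E: E wins 34–11.
B vs F: F wins 33–12.
C vs D: C wins 31–14.
C vs E: E wins 26–19.
C vs F: F wins 25–20.
D vs E: E wins 36–9.
D vs F: F wins 36–9.
E vs F: F wins 38–7.
F beats each rival — A (39–6), B (33–12), C (25–20), D (36–9), E (38–7) — so F is the Condorcet winner.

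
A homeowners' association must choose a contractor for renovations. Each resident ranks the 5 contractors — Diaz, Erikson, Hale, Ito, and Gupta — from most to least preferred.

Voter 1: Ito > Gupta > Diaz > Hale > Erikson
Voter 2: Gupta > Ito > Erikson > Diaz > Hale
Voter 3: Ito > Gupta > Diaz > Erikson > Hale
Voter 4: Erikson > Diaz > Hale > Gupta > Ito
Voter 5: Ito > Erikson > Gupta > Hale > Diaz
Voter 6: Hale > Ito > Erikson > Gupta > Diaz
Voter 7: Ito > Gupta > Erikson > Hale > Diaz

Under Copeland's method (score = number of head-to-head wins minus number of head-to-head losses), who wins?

Pairwise results:
  Diaz vs Erikson: Erikson wins 5–2.
  Diaz vs Hale: Diaz wins 4–3.
  Diaz vs Ito: Ito wins 6–1.
  Diaz vs Gupta: Gupta wins 6–1.
  Erikson vs Hale: Erikson wins 5–2.
  Erikson vs Ito: Ito wins 6–1.
  Erikson vs Gupta: Gupta wins 4–3.
  Hale vs Ito: Ito wins 5–2.
  Hale vs Gupta: Gupta wins 5–2.
  Ito vs Gupta: Ito wins 5–2.
Copeland scores (wins − losses):
  Diaz: 1 − 3 = -2
  Erikson: 2 − 2 = 0
  Hale: 0 − 4 = -4
  Ito: 4 − 0 = 4
  Gupta: 3 − 1 = 2
Ito has the best Copeland score.

Ito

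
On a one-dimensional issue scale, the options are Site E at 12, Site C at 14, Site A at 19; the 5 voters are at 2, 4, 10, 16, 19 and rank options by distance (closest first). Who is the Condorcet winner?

Site E

With single-peaked preferences on a line, the Condorcet winner is the candidate closest to the median voter.
The median voter (position 10) is closest to Site E at 12.
Check: Site E vs Site A — voters closer to Site E: 3 of 5.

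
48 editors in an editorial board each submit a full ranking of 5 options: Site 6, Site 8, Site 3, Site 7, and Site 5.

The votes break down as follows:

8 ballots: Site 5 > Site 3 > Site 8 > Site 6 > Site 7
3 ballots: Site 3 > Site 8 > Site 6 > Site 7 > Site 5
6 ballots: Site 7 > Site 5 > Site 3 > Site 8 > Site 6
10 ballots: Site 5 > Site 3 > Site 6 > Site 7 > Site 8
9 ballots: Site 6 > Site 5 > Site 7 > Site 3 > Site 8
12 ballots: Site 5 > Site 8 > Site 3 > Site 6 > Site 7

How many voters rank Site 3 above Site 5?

3

Ballots ranking Site 3 above Site 5: 3.
Ballots ranking Site 5 above Site 3: 8+6+10+9+12 = 45.
So 3 of 48 voters prefer Site 3 to Site 5.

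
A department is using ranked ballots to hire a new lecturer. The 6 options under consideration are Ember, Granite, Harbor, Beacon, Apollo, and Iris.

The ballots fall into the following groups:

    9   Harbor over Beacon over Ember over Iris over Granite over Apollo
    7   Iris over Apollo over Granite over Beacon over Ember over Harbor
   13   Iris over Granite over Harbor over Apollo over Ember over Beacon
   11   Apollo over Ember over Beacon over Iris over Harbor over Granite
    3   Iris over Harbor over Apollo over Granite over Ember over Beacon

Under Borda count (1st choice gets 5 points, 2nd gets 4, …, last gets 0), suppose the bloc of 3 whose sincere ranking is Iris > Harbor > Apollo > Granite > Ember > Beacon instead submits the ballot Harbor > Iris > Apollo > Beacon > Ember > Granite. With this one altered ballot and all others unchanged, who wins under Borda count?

Borda totals with the altered ballot: Ember 94, Granite 82, Harbor 110, Beacon 89, Apollo 118, Iris 152.
The winner is unchanged: still Iris.

Iris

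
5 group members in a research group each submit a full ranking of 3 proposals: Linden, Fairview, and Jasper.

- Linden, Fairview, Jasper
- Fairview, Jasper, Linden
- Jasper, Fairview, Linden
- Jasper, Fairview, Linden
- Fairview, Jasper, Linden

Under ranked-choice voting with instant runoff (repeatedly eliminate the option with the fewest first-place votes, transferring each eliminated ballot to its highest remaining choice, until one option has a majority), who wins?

Fairview

Round 1: Fairview 2, Jasper 2, Linden 1. Linden has the fewest and is eliminated.
Round 2: Fairview 3, Jasper 2. Fairview has a majority.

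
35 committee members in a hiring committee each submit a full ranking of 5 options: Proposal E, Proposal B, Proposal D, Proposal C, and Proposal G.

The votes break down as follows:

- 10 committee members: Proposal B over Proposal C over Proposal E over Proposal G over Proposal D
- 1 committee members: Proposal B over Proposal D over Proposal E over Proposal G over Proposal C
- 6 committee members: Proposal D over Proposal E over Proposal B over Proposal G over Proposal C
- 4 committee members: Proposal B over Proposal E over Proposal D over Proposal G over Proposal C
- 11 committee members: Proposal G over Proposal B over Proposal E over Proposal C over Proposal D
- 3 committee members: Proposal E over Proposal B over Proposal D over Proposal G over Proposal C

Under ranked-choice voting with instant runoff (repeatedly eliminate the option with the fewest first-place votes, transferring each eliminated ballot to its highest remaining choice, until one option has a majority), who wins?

Proposal B

Round 1: Proposal B 15, Proposal G 11, Proposal D 6, Proposal E 3, Proposal C 0. Proposal C has the fewest and is eliminated.
Round 2: Proposal B 15, Proposal G 11, Proposal D 6, Proposal E 3. Proposal E has the fewest and is eliminated.
Round 3: Proposal B 18, Proposal G 11, Proposal D 6. Proposal B has a majority.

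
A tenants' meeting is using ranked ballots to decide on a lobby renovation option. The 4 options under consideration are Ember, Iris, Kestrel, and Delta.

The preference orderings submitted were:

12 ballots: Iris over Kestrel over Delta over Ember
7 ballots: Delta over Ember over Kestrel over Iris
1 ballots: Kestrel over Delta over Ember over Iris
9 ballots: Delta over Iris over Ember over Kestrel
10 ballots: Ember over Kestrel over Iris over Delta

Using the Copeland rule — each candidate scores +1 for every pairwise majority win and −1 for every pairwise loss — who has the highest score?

Pairwise results:
  Ember vs Iris: Iris wins 21–18.
  Ember vs Kestrel: Ember wins 26–13.
  Ember vs Delta: Delta wins 29–10.
  Iris vs Kestrel: Iris wins 21–18.
  Iris vs Delta: Iris wins 22–17.
  Kestrel vs Delta: Kestrel wins 23–16.
Copeland scores (wins − losses):
  Ember: 1 − 2 = -1
  Iris: 3 − 0 = 3
  Kestrel: 1 − 2 = -1
  Delta: 1 − 2 = -1
Iris has the best Copeland score.

Iris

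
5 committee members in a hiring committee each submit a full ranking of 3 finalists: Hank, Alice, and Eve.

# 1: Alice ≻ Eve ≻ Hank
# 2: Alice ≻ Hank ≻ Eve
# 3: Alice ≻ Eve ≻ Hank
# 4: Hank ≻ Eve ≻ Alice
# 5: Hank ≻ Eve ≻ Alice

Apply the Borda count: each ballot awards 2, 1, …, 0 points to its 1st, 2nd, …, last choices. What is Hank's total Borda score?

Borda scores:
  Hank: 0 + 1 + 0 + 2 + 2 = 5
  Alice: 2 + 2 + 2 + 0 + 0 = 6
  Eve: 1 + 0 + 1 + 1 + 1 = 4

5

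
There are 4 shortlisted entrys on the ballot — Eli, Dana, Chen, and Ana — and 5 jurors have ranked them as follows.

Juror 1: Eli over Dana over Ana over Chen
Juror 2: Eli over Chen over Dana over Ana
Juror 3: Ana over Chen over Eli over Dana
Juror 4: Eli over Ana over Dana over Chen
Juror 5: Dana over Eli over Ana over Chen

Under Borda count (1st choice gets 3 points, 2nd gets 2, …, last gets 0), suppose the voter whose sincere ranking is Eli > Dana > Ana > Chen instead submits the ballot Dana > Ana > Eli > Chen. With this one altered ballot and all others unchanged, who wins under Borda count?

Eli

Borda totals with the altered ballot: Eli 10, Dana 8, Chen 4, Ana 8.
The winner is unchanged: still Eli.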